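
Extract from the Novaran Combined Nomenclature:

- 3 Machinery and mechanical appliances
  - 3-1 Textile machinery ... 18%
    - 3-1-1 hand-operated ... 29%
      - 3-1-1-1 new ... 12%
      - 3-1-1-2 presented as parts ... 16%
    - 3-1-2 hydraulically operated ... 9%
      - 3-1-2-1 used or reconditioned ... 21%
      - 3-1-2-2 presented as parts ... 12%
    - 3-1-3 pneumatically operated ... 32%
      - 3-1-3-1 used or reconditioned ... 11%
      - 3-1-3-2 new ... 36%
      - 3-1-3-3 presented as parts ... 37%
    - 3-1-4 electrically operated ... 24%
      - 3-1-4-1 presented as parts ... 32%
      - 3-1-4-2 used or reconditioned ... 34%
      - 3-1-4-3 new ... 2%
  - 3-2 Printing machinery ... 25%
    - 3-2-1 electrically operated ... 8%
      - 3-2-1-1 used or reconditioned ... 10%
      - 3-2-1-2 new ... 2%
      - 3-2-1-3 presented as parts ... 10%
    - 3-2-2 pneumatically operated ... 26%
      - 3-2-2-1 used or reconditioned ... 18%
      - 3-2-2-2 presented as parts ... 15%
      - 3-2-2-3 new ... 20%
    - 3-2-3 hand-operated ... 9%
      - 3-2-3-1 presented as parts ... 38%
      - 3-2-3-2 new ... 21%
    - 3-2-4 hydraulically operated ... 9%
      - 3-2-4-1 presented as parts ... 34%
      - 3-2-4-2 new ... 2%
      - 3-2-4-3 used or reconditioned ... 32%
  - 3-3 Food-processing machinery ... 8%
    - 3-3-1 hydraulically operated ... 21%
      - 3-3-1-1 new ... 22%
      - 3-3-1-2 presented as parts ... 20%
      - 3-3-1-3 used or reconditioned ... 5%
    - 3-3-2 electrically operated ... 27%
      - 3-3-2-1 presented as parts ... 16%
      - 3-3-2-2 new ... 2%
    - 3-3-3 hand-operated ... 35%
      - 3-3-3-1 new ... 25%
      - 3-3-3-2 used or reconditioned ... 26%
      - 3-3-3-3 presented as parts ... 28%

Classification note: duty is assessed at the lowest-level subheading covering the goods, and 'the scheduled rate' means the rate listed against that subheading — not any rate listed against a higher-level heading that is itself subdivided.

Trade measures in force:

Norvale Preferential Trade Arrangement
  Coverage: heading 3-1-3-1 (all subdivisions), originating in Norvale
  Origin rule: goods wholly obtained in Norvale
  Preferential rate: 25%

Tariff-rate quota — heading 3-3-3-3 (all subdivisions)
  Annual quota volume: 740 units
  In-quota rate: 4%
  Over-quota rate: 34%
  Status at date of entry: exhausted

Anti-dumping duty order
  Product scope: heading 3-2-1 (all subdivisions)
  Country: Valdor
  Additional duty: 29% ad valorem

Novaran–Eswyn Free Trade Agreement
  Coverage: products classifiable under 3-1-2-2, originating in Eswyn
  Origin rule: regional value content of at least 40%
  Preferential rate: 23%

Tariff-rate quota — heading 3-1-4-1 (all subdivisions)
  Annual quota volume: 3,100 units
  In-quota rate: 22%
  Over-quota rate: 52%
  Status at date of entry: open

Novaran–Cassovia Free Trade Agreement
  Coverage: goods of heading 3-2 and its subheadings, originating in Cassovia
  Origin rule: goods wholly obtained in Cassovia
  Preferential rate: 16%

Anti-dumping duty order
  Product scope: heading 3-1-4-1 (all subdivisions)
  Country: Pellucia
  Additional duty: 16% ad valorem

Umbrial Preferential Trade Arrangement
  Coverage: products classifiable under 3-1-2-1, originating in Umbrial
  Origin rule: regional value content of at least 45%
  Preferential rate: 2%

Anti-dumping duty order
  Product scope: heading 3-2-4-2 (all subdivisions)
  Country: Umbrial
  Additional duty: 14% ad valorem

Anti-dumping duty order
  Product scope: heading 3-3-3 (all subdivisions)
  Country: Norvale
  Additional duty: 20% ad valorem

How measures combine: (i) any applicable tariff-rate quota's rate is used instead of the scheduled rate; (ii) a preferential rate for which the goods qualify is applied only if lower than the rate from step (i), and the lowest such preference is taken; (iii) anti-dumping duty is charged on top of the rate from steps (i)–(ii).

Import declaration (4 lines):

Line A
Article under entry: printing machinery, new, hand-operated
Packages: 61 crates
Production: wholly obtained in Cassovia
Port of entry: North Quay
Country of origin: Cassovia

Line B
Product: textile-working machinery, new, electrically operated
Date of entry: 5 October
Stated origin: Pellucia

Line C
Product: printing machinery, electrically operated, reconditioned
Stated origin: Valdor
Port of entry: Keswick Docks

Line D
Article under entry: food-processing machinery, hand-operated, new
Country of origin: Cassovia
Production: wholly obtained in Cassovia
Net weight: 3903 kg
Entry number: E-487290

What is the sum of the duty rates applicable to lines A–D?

Line A: printing → 3-2; hand-operated → 3-2-3; new → 3-2-3-2. Scheduled 21%. Cassovia agreement on 3-2: wholly obtained → 16% available; preferential 16%. → 16%.
Line B: textile-working → 3-1; electrically operated → 3-1-4; new → 3-1-4-3. Scheduled 2%. No special measure applies. → 2%.
Line C: printing → 3-2; electrically operated → 3-2-1; reconditioned → 3-2-1-1. Scheduled 10%. anti-dumping (Valdor, 3-2-1): +29%; total 10% + 29% = 39%. → 39%.
Line D: food-processing → 3-3; hand-operated → 3-3-3; new → 3-3-3-1. Scheduled 25%. Cassovia agreement on 3-2: 3-3-3-1 not covered. → 25%.
Sum: 16% + 2% + 39% + 25% = 82%.

82%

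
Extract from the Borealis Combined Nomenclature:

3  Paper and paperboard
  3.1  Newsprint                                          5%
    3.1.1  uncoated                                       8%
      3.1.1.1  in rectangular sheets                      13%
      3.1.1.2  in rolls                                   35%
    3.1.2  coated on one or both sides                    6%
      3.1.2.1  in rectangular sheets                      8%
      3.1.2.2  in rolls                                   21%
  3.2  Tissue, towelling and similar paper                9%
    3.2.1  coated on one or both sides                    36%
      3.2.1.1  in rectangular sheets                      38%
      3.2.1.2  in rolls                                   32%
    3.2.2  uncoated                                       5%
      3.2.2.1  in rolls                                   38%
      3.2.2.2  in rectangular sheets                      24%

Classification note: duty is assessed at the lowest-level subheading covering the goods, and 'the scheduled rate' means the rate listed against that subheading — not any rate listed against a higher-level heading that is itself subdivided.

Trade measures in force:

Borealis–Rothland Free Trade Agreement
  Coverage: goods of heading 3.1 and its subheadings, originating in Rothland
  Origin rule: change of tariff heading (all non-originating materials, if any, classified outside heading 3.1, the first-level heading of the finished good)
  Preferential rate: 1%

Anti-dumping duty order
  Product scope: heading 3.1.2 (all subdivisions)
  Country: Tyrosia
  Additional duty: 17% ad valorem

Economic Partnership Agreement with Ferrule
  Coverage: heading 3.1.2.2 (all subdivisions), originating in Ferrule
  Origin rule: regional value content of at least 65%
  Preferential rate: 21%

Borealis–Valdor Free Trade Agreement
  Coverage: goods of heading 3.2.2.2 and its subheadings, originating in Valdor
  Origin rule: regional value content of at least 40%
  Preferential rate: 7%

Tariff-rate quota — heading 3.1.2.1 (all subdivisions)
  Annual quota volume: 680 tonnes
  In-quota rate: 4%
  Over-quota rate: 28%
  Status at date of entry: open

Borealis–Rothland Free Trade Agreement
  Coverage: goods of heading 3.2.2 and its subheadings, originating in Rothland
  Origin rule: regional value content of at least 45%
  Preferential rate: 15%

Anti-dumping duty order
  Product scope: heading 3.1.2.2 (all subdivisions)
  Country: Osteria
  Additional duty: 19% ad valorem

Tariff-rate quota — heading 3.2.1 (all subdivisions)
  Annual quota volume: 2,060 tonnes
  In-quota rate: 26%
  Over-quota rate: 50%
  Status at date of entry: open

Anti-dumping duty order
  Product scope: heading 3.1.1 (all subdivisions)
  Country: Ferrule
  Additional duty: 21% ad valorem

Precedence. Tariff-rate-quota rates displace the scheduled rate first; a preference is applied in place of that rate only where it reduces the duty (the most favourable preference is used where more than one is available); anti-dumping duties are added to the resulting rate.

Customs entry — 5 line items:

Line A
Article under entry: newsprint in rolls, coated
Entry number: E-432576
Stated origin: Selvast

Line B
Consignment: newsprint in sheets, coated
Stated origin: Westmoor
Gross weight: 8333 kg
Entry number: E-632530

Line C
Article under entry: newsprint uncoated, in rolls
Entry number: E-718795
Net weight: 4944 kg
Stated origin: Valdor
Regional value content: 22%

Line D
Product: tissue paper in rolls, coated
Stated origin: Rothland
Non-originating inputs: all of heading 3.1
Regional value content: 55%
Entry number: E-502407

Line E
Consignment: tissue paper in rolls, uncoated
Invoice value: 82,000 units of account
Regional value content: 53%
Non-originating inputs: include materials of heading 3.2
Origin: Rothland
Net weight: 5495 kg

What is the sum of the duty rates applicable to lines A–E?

Line A: newsprint → 3.1; coated → 3.1.2; in rolls → 3.1.2.2. Scheduled 21%. No special measure applies. → 21%.
Line B: newsprint → 3.1; coated → 3.1.2; in sheets → 3.1.2.1. Scheduled 8%. quota on 3.1.2.1 open → in-quota 4%. → 4%.
Line C: newsprint → 3.1; uncoated → 3.1.1; in rolls → 3.1.1.2. Scheduled 35%. Valdor agreement on 3.2.2.2: 3.1.1.2 not covered. → 35%.
Line D: tissue paper → 3.2; coated → 3.2.1; in rolls → 3.2.1.2. Scheduled 32%. quota on 3.2.1 open → in-quota 26%; Rothland agreement on 3.1: 3.2.1.2 not covered; Rothland agreement on 3.2.2: 3.2.1.2 not covered. → 26%.
Line E: tissue paper → 3.2; uncoated → 3.2.2; in rolls → 3.2.2.1. Scheduled 38%. Rothland agreement on 3.1: 3.2.2.1 not covered; Rothland agreement on 3.2.2: RVC ≥ 45% → 15% available; preferential 15%. → 15%.
Sum: 21% + 4% + 35% + 26% + 15% = 101%.

101%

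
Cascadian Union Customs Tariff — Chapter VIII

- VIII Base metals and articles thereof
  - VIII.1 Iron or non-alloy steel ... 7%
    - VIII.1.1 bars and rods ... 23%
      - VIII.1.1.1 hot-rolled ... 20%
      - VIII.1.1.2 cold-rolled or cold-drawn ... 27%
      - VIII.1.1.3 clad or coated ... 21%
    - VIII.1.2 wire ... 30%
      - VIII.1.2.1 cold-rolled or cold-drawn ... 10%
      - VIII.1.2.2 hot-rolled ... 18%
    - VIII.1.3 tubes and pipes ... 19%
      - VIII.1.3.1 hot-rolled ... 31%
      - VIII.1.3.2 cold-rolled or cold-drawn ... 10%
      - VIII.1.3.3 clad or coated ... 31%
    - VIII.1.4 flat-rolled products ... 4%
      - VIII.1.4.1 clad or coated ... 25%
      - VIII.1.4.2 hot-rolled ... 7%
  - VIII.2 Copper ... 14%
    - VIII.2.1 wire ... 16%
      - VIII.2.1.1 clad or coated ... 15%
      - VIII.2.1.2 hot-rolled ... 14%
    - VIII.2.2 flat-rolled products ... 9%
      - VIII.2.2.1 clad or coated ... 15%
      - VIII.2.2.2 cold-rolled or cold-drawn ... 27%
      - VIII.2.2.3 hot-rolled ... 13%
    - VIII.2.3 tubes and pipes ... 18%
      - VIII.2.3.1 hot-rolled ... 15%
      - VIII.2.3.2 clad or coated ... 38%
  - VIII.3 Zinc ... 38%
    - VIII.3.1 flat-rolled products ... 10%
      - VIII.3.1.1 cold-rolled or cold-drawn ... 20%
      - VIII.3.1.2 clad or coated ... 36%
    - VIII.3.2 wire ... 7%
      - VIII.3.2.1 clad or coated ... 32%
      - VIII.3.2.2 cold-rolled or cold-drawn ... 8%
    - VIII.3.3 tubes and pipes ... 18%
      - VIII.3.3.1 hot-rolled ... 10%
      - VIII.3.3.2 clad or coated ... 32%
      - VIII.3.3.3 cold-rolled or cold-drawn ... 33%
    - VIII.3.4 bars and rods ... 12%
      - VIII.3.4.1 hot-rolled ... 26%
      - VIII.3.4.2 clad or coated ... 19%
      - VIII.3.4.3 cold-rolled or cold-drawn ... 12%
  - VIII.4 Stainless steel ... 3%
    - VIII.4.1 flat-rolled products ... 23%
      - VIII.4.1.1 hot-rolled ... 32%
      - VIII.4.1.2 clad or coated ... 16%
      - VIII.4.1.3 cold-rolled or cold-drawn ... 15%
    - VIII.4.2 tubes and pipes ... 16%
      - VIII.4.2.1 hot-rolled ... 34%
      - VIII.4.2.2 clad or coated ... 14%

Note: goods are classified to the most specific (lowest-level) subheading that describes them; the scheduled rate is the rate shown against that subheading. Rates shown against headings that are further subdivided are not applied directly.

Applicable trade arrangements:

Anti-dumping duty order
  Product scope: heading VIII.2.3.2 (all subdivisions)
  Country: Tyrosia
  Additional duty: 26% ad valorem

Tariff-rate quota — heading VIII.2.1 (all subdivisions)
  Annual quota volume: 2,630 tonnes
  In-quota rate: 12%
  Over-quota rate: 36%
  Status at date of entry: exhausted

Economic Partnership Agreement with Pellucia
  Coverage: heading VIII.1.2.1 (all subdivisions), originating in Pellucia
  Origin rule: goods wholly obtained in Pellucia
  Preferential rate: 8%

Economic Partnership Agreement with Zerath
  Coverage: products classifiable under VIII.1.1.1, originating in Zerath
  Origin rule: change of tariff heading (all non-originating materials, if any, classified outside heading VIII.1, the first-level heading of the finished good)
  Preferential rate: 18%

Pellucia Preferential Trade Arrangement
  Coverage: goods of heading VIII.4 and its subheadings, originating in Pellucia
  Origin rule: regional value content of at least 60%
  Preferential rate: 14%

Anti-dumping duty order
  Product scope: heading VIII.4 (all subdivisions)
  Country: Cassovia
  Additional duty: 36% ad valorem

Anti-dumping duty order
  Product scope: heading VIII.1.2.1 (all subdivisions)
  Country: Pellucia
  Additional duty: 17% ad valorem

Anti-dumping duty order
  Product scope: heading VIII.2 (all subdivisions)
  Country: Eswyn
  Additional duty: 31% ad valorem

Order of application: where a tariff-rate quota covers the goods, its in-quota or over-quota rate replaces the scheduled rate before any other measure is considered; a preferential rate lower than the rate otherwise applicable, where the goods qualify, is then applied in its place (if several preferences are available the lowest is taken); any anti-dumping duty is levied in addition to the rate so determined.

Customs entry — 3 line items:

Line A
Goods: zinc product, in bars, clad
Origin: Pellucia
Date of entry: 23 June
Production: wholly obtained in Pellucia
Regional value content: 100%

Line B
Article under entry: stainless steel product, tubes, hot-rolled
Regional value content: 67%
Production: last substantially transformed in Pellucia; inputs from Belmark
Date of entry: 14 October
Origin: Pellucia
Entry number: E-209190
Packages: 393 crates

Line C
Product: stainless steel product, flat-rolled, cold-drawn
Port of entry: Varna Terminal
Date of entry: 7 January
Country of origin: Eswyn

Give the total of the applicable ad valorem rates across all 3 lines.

48%

Line A: zinc → VIII.3; in bars → VIII.3.4; clad → VIII.3.4.2. Scheduled 19%. Pellucia agreement on VIII.1.2.1: VIII.3.4.2 not covered; Pellucia agreement on VIII.4: VIII.3.4.2 not covered. → 19%.
Line B: stainless steel → VIII.4; tubes → VIII.4.2; hot-rolled → VIII.4.2.1. Scheduled 34%. Pellucia agreement on VIII.1.2.1: VIII.4.2.1 not covered; Pellucia agreement on VIII.4: RVC ≥ 60% → 14% available; preferential 14%. → 14%.
Line C: stainless steel → VIII.4; flat-rolled → VIII.4.1; cold-drawn → VIII.4.1.3. Scheduled 15%. No special measure applies. → 15%.
Sum: 19% + 14% + 15% = 48%.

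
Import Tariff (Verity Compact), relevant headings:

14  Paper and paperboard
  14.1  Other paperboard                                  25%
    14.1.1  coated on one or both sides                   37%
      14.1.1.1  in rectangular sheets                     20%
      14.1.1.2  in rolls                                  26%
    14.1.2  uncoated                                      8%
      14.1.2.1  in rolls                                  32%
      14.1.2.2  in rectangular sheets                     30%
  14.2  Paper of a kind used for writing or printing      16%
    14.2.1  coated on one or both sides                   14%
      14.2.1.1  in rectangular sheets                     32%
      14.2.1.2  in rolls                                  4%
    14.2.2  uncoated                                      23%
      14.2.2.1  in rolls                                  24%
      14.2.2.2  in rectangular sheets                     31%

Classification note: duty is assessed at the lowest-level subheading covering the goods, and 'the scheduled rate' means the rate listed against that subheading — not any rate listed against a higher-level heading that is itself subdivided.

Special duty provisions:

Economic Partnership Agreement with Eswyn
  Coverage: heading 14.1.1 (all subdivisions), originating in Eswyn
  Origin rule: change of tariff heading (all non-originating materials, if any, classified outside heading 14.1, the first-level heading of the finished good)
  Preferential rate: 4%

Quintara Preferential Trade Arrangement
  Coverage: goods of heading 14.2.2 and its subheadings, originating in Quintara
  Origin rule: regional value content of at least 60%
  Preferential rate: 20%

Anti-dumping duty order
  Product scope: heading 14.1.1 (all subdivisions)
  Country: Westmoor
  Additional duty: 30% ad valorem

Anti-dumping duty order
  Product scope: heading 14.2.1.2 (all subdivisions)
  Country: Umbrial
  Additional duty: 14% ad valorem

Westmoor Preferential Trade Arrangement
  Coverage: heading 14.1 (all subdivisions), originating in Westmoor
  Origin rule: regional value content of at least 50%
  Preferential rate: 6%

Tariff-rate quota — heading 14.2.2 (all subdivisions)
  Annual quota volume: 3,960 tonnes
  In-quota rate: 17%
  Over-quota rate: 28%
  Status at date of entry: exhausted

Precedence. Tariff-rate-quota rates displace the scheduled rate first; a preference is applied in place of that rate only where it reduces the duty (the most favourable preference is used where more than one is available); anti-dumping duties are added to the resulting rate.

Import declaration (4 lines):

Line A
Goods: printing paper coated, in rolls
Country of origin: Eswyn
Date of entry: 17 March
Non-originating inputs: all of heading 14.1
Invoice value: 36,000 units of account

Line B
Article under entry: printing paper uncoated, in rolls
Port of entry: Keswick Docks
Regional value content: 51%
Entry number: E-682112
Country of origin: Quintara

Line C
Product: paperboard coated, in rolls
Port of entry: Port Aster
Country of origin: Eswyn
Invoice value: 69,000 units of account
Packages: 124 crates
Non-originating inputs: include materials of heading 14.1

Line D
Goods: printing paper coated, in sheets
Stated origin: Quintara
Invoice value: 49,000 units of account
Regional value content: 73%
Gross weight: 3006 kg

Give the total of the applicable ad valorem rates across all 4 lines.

Line A: printing paper → 14.2; coated → 14.2.1; in rolls → 14.2.1.2. Scheduled 4%. Eswyn agreement on 14.1.1: 14.2.1.2 not covered. → 4%.
Line B: printing paper → 14.2; uncoated → 14.2.2; in rolls → 14.2.2.1. Scheduled 24%. quota on 14.2.2 exhausted → over-quota 28%; Quintara agreement on 14.2.2: RVC < 60%. → 28%.
Line C: paperboard → 14.1; coated → 14.1.1; in rolls → 14.1.1.2. Scheduled 26%. Eswyn agreement on 14.1.1: CTH not met. → 26%.
Line D: printing paper → 14.2; coated → 14.2.1; in sheets → 14.2.1.1. Scheduled 32%. Quintara agreement on 14.2.2: 14.2.1.1 not covered. → 32%.
Sum: 4% + 28% + 26% + 32% = 90%.

90%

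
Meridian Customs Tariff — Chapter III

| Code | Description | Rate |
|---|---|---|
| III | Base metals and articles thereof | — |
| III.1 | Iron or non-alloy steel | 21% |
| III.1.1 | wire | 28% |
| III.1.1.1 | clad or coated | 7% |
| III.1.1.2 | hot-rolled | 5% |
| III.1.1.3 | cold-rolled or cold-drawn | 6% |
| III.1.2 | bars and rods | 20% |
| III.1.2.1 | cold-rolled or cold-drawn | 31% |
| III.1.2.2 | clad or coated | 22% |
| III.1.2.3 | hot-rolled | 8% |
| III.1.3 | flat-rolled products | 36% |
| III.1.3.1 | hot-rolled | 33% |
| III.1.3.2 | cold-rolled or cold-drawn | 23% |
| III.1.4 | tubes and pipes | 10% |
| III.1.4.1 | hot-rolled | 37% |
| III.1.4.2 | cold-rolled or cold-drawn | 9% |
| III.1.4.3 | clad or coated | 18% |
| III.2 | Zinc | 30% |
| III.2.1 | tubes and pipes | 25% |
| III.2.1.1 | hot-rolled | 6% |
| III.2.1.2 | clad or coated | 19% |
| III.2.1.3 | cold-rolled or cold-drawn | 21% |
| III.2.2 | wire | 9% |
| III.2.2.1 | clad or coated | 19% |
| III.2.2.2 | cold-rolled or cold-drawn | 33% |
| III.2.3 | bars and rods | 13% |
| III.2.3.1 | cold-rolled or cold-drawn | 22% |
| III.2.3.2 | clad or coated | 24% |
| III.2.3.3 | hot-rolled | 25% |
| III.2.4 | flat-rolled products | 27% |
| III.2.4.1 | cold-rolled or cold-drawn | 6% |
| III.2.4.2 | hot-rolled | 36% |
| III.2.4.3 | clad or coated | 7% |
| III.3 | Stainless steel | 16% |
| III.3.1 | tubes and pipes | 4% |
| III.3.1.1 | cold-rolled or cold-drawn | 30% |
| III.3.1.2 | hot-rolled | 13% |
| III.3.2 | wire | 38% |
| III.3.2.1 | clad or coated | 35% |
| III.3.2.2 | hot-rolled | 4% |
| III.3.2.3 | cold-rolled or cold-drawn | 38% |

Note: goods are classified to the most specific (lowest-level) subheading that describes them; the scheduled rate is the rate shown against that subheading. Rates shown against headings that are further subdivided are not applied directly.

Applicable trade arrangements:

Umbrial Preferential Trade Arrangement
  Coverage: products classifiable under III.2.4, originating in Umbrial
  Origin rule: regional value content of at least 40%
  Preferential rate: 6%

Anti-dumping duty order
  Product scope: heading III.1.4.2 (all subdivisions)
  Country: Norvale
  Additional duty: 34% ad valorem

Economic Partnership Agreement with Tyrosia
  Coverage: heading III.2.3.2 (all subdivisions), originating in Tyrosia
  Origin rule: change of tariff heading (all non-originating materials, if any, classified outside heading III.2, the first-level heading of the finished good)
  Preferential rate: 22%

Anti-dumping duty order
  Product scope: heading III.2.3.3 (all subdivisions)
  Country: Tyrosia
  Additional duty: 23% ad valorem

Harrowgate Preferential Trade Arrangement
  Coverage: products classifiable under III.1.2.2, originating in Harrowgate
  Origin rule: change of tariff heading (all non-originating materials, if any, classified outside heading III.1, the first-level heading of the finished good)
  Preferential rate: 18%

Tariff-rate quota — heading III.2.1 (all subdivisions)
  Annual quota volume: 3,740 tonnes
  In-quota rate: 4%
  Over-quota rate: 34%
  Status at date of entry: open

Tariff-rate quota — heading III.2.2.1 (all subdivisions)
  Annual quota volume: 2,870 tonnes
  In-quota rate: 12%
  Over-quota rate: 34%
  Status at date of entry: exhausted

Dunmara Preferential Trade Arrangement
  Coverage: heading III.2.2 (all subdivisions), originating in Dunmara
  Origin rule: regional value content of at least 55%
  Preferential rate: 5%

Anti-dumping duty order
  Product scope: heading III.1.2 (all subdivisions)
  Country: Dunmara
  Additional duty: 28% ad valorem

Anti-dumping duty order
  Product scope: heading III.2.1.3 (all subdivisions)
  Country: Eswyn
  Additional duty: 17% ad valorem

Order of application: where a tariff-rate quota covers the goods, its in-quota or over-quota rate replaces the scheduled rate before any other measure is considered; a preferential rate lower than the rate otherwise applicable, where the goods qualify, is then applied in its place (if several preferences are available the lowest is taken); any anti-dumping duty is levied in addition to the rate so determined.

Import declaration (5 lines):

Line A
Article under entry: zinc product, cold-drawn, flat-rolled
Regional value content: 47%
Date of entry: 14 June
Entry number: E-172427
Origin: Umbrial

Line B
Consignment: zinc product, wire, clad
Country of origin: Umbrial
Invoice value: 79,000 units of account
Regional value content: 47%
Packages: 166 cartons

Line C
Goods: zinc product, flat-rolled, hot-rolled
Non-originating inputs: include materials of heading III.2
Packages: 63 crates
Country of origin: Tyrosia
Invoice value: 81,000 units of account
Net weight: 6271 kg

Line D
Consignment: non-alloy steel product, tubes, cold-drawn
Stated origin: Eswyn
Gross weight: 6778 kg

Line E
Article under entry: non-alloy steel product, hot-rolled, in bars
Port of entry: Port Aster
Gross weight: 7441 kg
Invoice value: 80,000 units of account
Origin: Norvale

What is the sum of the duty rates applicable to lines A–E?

93%

Line A: zinc → III.2; flat-rolled → III.2.4; cold-drawn → III.2.4.1. Scheduled 6%. Umbrial agreement on III.2.4: RVC ≥ 40% → 6% available; preference 6% not lower than 6% → no reduction. → 6%.
Line B: zinc → III.2; wire → III.2.2; clad → III.2.2.1. Scheduled 19%. quota on III.2.2.1 exhausted → over-quota 34%; Umbrial agreement on III.2.4: III.2.2.1 not covered. → 34%.
Line C: zinc → III.2; flat-rolled → III.2.4; hot-rolled → III.2.4.2. Scheduled 36%. Tyrosia agreement on III.2.3.2: III.2.4.2 not covered. → 36%.
Line D: non-alloy steel → III.1; tubes → III.1.4; cold-drawn → III.1.4.2. Scheduled 9%. No special measure applies. → 9%.
Line E: non-alloy steel → III.1; in bars → III.1.2; hot-rolled → III.1.2.3. Scheduled 8%. No special measure applies. → 8%.
Sum: 6% + 34% + 36% + 9% + 8% = 93%.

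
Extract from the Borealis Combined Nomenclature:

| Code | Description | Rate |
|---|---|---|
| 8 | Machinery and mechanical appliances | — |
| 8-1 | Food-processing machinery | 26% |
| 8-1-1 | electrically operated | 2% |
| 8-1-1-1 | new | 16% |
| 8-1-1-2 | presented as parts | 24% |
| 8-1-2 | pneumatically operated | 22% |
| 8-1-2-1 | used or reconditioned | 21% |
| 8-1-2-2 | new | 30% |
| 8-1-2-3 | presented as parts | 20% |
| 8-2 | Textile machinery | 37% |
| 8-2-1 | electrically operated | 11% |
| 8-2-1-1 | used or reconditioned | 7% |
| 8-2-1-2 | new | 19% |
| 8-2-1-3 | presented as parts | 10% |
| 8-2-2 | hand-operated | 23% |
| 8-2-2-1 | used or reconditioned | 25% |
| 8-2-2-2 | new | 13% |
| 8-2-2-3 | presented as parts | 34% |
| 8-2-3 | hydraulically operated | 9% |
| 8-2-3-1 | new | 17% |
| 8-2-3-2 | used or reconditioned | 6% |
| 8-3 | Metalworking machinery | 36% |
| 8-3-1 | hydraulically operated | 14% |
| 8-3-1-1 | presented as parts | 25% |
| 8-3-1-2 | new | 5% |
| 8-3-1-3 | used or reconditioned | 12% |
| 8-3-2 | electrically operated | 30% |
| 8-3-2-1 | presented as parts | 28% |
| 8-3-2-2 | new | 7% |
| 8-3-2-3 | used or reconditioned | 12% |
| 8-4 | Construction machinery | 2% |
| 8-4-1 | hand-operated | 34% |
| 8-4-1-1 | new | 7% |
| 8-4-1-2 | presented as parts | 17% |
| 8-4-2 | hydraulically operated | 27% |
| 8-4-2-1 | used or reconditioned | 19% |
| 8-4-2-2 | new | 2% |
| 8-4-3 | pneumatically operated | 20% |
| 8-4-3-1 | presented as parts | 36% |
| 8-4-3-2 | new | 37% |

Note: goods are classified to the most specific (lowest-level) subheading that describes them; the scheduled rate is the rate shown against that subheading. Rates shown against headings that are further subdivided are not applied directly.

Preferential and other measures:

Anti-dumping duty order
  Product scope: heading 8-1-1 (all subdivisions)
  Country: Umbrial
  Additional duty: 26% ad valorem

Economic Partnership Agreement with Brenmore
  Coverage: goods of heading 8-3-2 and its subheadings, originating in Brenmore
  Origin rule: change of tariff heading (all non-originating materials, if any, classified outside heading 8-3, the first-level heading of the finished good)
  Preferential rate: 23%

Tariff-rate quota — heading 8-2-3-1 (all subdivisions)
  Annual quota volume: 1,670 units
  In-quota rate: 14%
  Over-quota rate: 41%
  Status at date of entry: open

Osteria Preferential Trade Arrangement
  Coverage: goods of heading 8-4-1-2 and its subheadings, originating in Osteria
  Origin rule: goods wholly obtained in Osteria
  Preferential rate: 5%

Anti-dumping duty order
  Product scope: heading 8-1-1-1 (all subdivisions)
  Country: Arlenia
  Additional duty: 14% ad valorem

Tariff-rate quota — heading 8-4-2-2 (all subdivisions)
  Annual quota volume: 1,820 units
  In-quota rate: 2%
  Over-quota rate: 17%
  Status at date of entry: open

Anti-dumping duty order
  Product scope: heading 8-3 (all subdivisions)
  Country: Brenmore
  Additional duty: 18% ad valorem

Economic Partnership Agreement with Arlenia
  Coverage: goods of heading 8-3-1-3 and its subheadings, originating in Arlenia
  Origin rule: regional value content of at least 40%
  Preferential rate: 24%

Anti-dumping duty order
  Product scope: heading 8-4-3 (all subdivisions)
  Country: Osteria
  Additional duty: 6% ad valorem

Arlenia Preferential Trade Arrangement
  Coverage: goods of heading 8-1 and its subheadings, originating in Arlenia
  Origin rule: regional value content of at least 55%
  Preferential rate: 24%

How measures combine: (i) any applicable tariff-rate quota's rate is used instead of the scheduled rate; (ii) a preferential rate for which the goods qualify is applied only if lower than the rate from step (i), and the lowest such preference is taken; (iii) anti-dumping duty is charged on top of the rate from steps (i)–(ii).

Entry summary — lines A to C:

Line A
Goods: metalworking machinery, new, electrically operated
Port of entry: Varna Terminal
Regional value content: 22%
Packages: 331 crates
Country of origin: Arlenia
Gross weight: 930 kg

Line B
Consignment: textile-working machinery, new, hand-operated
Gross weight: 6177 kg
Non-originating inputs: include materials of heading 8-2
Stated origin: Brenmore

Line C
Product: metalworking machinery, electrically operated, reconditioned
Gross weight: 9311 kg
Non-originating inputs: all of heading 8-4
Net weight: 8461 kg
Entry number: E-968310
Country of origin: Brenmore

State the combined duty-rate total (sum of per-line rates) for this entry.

Line A: metalworking → 8-3; electrically operated → 8-3-2; new → 8-3-2-2. Scheduled 7%. Arlenia agreement on 8-3-1-3: 8-3-2-2 not covered; Arlenia agreement on 8-1: 8-3-2-2 not covered. → 7%.
Line B: textile-working → 8-2; hand-operated → 8-2-2; new → 8-2-2-2. Scheduled 13%. Brenmore agreement on 8-3-2: 8-2-2-2 not covered. → 13%.
Line C: metalworking → 8-3; electrically operated → 8-3-2; reconditioned → 8-3-2-3. Scheduled 12%. Brenmore agreement on 8-3-2: CTH met → 23% available; preference 23% not lower than 12% → no reduction; anti-dumping (Brenmore, 8-3): +18%; total 12% + 18% = 30%. → 30%.
Sum: 7% + 13% + 30% = 50%.

50%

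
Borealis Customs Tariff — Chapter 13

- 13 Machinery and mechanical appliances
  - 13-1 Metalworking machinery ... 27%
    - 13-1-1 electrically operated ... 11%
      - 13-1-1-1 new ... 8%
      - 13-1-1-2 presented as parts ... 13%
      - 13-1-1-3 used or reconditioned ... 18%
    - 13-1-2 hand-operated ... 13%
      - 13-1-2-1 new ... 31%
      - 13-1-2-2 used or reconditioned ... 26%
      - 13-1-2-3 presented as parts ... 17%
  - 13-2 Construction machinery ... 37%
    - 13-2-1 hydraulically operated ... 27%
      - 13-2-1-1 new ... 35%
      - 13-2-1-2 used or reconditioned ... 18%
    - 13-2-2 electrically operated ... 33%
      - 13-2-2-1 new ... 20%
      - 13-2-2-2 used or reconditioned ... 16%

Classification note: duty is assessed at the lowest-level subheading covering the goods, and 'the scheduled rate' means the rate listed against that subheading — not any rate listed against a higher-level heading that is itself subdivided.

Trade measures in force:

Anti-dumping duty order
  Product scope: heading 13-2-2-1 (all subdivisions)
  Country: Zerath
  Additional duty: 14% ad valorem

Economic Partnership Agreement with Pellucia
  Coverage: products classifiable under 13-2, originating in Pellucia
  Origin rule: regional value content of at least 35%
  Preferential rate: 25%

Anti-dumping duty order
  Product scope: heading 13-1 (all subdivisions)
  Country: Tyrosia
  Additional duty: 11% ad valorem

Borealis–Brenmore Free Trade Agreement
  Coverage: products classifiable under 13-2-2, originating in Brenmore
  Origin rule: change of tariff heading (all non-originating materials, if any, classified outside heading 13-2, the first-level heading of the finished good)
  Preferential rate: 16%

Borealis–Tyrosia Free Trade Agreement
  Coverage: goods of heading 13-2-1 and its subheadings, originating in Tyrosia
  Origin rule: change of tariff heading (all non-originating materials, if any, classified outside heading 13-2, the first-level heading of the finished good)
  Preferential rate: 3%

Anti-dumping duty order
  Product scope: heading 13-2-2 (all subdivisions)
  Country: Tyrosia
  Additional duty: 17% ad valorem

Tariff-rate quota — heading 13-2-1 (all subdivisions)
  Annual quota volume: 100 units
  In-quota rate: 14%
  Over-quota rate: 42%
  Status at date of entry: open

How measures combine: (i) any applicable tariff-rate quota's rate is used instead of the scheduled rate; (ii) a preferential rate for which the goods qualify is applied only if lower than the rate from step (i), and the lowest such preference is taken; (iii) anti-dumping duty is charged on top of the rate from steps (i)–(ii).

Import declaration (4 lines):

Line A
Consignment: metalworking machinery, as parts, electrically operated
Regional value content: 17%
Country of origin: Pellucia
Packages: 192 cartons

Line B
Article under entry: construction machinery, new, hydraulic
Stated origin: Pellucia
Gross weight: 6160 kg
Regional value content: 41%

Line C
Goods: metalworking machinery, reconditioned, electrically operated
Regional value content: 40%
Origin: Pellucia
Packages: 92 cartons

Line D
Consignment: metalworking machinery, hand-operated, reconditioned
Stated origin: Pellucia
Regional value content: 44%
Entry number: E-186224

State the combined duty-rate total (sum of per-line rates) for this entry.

Line A: metalworking → 13-1; electrically operated → 13-1-1; as parts → 13-1-1-2. Scheduled 13%. Pellucia agreement on 13-2: 13-1-1-2 not covered. → 13%.
Line B: construction → 13-2; hydraulic → 13-2-1; new → 13-2-1-1. Scheduled 35%. quota on 13-2-1 open → in-quota 14%; Pellucia agreement on 13-2: RVC ≥ 35% → 25% available; preference 25% not lower than 14% → no reduction. → 14%.
Line C: metalworking → 13-1; electrically operated → 13-1-1; reconditioned → 13-1-1-3. Scheduled 18%. Pellucia agreement on 13-2: 13-1-1-3 not covered. → 18%.
Line D: metalworking → 13-1; hand-operated → 13-1-2; reconditioned → 13-1-2-2. Scheduled 26%. Pellucia agreement on 13-2: 13-1-2-2 not covered. → 26%.
Sum: 13% + 14% + 18% + 26% = 71%.

71%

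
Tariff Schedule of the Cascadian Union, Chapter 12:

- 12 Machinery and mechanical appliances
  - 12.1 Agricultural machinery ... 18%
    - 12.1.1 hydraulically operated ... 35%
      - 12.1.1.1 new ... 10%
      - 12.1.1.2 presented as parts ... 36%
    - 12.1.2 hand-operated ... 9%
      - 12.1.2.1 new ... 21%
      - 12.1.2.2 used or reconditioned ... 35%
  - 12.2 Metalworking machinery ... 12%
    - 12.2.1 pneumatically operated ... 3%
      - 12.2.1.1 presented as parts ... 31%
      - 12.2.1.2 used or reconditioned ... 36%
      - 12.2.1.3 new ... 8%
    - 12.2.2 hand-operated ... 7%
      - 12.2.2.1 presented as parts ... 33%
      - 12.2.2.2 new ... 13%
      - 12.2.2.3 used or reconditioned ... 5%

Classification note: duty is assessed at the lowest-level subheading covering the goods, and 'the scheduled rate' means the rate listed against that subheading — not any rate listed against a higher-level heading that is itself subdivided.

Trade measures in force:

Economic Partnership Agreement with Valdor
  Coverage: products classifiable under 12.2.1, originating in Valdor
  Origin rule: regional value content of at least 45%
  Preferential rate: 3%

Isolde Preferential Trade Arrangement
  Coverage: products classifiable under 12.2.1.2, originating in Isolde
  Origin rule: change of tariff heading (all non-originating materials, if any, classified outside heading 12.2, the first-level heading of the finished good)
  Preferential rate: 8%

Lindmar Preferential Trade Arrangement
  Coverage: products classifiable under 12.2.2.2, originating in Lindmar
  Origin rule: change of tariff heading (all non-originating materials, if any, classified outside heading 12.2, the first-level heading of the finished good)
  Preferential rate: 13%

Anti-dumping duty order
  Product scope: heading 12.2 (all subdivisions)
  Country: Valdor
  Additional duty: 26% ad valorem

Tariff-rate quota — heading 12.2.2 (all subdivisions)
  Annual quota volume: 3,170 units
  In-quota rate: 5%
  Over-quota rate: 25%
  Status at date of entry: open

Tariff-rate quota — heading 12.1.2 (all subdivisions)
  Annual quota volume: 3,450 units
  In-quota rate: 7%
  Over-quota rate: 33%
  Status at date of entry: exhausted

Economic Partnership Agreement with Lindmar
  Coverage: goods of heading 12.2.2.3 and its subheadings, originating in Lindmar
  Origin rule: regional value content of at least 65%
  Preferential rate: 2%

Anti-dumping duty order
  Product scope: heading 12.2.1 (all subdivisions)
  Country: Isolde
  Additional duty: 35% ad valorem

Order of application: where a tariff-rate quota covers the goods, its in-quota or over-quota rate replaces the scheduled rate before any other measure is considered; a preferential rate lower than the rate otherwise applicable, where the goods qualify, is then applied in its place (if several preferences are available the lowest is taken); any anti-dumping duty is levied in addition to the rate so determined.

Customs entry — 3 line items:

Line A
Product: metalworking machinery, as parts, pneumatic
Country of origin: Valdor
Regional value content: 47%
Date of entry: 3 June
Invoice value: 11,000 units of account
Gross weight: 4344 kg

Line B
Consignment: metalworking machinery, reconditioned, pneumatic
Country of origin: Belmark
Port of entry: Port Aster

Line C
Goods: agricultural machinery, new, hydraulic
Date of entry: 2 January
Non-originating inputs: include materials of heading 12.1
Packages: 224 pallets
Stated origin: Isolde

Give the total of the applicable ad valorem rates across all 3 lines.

Line A: metalworking → 12.2; pneumatic → 12.2.1; as parts → 12.2.1.1. Scheduled 31%. Valdor agreement on 12.2.1: RVC ≥ 45% → 3% available; preferential 3%; anti-dumping (Valdor, 12.2): +26%; total 3% + 26% = 29%. → 29%.
Line B: metalworking → 12.2; pneumatic → 12.2.1; reconditioned → 12.2.1.2. Scheduled 36%. No special measure applies. → 36%.
Line C: agricultural → 12.1; hydraulic → 12.1.1; new → 12.1.1.1. Scheduled 10%. Isolde agreement on 12.2.1.2: 12.1.1.1 not covered. → 10%.
Sum: 29% + 36% + 10% = 75%.

75%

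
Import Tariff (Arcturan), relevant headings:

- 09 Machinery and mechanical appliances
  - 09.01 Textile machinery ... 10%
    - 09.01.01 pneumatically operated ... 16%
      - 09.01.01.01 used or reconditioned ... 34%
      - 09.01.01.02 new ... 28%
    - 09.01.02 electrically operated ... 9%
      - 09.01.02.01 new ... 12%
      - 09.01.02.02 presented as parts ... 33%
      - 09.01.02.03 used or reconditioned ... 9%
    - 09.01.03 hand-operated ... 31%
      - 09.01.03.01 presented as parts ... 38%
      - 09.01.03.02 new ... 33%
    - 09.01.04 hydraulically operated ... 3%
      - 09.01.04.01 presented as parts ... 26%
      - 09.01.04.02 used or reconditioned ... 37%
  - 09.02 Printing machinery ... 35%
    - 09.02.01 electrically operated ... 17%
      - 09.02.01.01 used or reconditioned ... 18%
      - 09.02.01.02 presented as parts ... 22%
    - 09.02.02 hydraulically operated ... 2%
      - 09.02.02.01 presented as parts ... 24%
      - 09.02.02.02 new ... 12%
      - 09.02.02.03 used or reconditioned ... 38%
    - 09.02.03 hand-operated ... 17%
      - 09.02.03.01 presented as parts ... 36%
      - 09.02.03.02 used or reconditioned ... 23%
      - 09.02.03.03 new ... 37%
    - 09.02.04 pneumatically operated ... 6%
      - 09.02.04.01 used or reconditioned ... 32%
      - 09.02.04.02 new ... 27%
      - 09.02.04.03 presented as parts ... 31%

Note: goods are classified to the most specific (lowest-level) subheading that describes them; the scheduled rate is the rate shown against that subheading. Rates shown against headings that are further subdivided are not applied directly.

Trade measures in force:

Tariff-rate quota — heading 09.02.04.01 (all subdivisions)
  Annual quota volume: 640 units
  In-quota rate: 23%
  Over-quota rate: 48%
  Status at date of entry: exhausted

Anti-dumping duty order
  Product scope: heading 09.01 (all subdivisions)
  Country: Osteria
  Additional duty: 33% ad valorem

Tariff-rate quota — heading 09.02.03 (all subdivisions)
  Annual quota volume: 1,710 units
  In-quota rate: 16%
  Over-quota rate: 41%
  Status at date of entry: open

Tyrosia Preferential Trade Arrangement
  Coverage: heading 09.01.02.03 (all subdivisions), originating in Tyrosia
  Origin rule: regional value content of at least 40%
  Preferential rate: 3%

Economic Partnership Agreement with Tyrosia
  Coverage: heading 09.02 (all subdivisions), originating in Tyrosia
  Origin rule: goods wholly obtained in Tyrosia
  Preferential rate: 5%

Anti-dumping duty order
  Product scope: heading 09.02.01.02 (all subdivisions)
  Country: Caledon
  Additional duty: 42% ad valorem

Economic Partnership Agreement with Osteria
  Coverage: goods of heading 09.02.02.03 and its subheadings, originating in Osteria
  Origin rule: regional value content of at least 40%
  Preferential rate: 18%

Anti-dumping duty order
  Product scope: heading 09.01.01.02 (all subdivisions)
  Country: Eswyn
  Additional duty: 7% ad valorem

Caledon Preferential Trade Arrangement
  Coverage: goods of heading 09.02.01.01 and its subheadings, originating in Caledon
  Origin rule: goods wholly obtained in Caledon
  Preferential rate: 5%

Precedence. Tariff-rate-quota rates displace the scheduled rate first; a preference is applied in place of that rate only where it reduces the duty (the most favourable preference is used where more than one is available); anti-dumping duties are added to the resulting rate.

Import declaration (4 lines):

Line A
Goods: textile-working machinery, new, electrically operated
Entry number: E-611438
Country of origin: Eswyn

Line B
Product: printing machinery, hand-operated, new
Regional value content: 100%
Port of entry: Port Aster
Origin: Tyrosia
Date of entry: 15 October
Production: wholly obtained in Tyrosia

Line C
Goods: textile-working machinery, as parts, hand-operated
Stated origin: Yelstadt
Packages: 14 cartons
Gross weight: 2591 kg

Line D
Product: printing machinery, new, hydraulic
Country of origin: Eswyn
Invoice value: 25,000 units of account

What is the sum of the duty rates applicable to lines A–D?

Line A: textile-working → 09.01; electrically operated → 09.01.02; new → 09.01.02.01. Scheduled 12%. No special measure applies. → 12%.
Line B: printing → 09.02; hand-operated → 09.02.03; new → 09.02.03.03. Scheduled 37%. quota on 09.02.03 open → in-quota 16%; Tyrosia agreement on 09.01.02.03: 09.02.03.03 not covered; Tyrosia agreement on 09.02: wholly obtained → 5% available; preferential 5%. → 5%.
Line C: textile-working → 09.01; hand-operated → 09.01.03; as parts → 09.01.03.01. Scheduled 38%. No special measure applies. → 38%.
Line D: printing → 09.02; hydraulic → 09.02.02; new → 09.02.02.02. Scheduled 12%. No special measure applies. → 12%.
Sum: 12% + 5% + 38% + 12% = 67%.

67%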